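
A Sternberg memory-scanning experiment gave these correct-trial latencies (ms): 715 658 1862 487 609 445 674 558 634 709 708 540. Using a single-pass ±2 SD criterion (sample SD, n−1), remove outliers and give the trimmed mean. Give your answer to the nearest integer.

612 ms

n = 12, ΣRT = 8599, M = 716.583
Σ(x−M)² = 1518548.92; s = √(1518548.92/11) = 371.551
Cutoffs: 716.583 ± 2·371.551 → [-26.5, 1459.7]
Outside: 1862 → excluded.
Retained (n=11): Σ = 6737, mean = 6737/11 = 612.455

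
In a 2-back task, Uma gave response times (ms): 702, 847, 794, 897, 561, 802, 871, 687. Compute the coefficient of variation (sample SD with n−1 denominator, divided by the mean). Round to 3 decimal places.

0.146

n = 8, Σ = 6161, M = 770.1250
Σ(x−M)² = 89052.875; s = √(89052.875/7) = 112.7911
CV = 112.7911 / 770.1250 = 0.14646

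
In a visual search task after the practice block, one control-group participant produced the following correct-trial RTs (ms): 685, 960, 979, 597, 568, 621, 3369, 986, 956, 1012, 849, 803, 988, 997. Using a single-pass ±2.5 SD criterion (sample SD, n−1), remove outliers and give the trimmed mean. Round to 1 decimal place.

846.2 ms

n = 14, ΣRT = 14370, M = 1026.429
Σ(x−M)² = 6260361.43; s = √(6260361.43/13) = 693.950
Cutoffs: 1026.429 ± 2.5·693.950 → [-708.4, 2761.3]
Outside: 3369 → excluded.
Retained (n=13): Σ = 11001, mean = 11001/13 = 846.231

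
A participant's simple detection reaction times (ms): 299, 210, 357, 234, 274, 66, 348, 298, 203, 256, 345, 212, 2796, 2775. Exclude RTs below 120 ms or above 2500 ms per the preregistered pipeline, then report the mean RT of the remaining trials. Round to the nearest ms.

276 ms

Excluded: 66, 2775, 2796
Retained (n=11): Σ = 3036
Mean = 3036/11 = 276.0000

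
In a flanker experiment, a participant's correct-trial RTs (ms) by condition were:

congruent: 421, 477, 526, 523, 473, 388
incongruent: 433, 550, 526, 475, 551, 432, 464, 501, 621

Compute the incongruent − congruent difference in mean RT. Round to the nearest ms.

M(congruent) = 2808/6 = 468.000
M(incongruent) = 4553/9 = 505.889
Difference = 505.889 − 468.000 = 37.889 ms

38 ms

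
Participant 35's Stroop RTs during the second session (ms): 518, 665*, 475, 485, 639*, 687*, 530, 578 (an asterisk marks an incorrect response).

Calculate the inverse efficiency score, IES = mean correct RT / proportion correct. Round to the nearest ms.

Correct trials (n=5): 518, 475, 485, 530, 578
Mean correct RT = 2586/5 = 517.2000 ms
Proportion correct = 5/8
IES = 517.2000 / (5/8) = 827.520 ms

828 ms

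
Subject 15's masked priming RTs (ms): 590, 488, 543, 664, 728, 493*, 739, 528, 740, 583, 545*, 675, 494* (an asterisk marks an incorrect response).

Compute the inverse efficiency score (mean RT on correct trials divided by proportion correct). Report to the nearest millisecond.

Correct trials (n=10): 590, 488, 543, 664, 728, 739, 528, 740, 583, 675
Mean correct RT = 6278/10 = 627.8000 ms
Proportion correct = 10/13
IES = 627.8000 / (10/13) = 816.140 ms

816 ms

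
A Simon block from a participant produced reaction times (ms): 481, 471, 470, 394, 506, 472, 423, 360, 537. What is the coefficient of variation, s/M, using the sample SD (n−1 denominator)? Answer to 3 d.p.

n = 9, Σ = 4114, M = 457.1111
Σ(x−M)² = 24500.889; s = √(24500.889/8) = 55.3409
CV = 55.3409 / 457.1111 = 0.12107

0.121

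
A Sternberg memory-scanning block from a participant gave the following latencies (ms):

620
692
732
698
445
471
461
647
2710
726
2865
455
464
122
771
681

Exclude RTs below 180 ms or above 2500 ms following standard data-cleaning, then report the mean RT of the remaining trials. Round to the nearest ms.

Excluded: 122, 2710, 2865
Retained (n=13): Σ = 7863
Mean = 7863/13 = 604.8462

605 ms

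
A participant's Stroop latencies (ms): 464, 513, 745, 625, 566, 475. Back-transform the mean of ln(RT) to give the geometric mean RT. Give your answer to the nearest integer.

557 ms

ln(RT): 6.1399, 6.2403, 6.6134, 6.4378, 6.3386, 6.1633
Mean ln(RT) = 37.9332/6 = 6.32220
Geometric mean = exp(6.32220) = 556.80 ms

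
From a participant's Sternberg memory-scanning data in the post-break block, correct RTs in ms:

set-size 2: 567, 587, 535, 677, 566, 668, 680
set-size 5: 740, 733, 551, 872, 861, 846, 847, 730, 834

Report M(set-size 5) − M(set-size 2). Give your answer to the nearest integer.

M(set-size 2) = 4280/7 = 611.429
M(set-size 5) = 7014/9 = 779.333
Difference = 779.333 − 611.429 = 167.905 ms

168 ms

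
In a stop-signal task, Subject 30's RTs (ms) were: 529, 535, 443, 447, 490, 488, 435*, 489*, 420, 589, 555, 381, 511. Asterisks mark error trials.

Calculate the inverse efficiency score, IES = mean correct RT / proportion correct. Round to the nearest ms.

Correct trials (n=11): 529, 535, 443, 447, 490, 488, 420, 589, 555, 381, 511
Mean correct RT = 5388/11 = 489.8182 ms
Proportion correct = 11/13
IES = 489.8182 / (11/13) = 578.876 ms

579 ms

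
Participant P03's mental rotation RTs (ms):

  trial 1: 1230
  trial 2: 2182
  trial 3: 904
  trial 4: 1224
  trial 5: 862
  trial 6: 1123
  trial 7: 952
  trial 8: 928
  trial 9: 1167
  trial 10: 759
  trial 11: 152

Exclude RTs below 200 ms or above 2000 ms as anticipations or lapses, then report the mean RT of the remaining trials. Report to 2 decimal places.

1016.56 ms

Excluded: 152, 2182
Retained (n=9): Σ = 9149
Mean = 9149/9 = 1016.5556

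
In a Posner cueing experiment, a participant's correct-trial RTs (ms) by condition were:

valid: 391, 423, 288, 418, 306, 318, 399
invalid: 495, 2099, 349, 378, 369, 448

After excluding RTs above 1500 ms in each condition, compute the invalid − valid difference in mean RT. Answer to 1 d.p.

invalid: exclude 2099
M(valid) = 2543/7 = 363.286
M(invalid) = 2039/5 = 407.800
Difference = 407.800 − 363.286 = 44.514 ms

44.5 ms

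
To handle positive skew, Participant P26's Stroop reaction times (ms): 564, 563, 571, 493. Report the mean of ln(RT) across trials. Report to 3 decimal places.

6.304

ln(RT): 6.3351, 6.3333, 6.3474, 6.2005
Σ ln(RT) = 25.2162
Mean = 25.2162/4 = 6.30406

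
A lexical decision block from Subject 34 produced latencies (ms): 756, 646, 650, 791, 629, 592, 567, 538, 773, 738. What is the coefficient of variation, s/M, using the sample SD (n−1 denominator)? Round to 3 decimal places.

0.136

n = 10, Σ = 6680, M = 668.0000
Σ(x−M)² = 74004.000; s = √(74004.000/9) = 90.6789
CV = 90.6789 / 668.0000 = 0.13575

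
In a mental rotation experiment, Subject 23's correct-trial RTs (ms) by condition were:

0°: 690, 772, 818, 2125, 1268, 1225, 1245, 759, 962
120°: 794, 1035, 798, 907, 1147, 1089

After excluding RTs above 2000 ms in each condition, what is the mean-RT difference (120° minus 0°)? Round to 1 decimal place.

0°: exclude 2125
M(0°) = 7739/8 = 967.375
M(120°) = 5770/6 = 961.667
Difference = 961.667 − 967.375 = -5.708 ms

-5.7 ms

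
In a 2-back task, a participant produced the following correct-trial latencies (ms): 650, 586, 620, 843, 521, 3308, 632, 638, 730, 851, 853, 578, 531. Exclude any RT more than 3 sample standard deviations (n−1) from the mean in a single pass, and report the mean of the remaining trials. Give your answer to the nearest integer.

n = 13, ΣRT = 11341, M = 872.385
Σ(x−M)² = 6588759.08; s = √(6588759.08/12) = 740.988
Cutoffs: 872.385 ± 3·740.988 → [-1350.6, 3095.3]
Outside: 3308 → excluded.
Retained (n=12): Σ = 8033, mean = 8033/12 = 669.417

669 ms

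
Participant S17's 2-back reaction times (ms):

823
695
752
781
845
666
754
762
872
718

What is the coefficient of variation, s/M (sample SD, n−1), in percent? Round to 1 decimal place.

n = 10, Σ = 7668, M = 766.8000
Σ(x−M)² = 38645.600; s = √(38645.600/9) = 65.5283
CV = 65.5283 / 766.8000 = 0.08546 = 8.546%

8.5%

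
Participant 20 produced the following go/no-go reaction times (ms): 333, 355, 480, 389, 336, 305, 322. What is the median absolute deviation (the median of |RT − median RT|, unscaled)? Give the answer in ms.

19 ms

Sorted: 305, 322, 333, 336, 355, 389, 480 → median = 336
|x − 336|: 3, 19, 144, 53, 0, 31, 14
Sorted deviations: 0, 3, 14, 19, 31, 53, 144 → MAD = 19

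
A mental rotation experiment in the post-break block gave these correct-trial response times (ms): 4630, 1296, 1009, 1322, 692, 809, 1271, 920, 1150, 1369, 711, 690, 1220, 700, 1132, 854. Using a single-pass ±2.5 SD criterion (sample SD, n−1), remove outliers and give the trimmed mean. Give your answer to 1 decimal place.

n = 16, ΣRT = 19775, M = 1235.938
Σ(x−M)² = 13204224.94; s = √(13204224.94/15) = 938.233
Cutoffs: 1235.938 ± 2.5·938.233 → [-1109.6, 3581.5]
Outside: 4630 → excluded.
Retained (n=15): Σ = 15145, mean = 15145/15 = 1009.667

1009.7 ms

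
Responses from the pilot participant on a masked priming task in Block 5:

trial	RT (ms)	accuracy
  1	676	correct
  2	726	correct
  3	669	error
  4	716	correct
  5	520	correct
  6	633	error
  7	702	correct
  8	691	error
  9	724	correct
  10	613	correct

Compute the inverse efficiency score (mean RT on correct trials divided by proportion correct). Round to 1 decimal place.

Correct trials (n=7): 676, 726, 716, 520, 702, 724, 613
Mean correct RT = 4677/7 = 668.1429 ms
Proportion correct = 7/10
IES = 668.1429 / (7/10) = 954.490 ms

954.5 ms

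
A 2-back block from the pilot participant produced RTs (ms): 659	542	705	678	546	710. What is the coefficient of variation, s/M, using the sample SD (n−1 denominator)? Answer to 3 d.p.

0.120

n = 6, Σ = 3840, M = 640.0000
Σ(x−M)² = 29370.000; s = √(29370.000/5) = 76.6420
CV = 76.6420 / 640.0000 = 0.11975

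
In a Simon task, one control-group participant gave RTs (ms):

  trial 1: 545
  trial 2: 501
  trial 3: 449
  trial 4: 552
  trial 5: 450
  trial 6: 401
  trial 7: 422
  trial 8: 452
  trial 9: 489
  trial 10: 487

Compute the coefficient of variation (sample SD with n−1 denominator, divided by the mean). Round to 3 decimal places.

n = 10, Σ = 4748, M = 474.8000
Σ(x−M)² = 21959.600; s = √(21959.600/9) = 49.3959
CV = 49.3959 / 474.8000 = 0.10404

0.104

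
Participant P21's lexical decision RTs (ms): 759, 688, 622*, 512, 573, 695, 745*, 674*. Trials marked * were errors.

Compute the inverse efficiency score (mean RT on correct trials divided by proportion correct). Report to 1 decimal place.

1032.6 ms

Correct trials (n=5): 759, 688, 512, 573, 695
Mean correct RT = 3227/5 = 645.4000 ms
Proportion correct = 5/8
IES = 645.4000 / (5/8) = 1032.640 ms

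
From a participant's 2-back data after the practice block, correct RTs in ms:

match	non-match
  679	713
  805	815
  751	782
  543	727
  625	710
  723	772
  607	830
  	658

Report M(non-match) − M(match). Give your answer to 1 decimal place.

M(match) = 4733/7 = 676.143
M(non-match) = 6007/8 = 750.875
Difference = 750.875 − 676.143 = 74.732 ms

74.7 ms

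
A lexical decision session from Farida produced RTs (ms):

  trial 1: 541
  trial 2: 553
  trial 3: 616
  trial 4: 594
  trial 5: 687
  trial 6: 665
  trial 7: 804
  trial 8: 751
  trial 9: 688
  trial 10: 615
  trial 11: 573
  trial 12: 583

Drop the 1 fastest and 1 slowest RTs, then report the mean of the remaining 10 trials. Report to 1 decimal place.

Sorted: 541, 553, 573, 583, 594, 615, 616, 665, 687, 688, 751, 804
Drop lowest 1 (541) and highest 1 (804)
Remaining (n=10): Σ = 6325, mean = 6325/10 = 632.500

632.5 ms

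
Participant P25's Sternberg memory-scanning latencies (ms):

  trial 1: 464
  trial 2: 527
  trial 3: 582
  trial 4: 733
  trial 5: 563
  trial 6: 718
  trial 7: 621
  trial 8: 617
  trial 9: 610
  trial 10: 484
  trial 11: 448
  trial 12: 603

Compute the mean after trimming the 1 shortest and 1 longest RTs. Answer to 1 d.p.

578.9 ms

Sorted: 448, 464, 484, 527, 563, 582, 603, 610, 617, 621, 718, 733
Drop lowest 1 (448) and highest 1 (733)
Remaining (n=10): Σ = 5789, mean = 5789/10 = 578.900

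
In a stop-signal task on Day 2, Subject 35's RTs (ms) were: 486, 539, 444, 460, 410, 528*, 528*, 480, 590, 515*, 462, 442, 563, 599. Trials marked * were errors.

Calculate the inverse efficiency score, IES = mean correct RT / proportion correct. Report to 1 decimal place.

633.5 ms

Correct trials (n=11): 486, 539, 444, 460, 410, 480, 590, 462, 442, 563, 599
Mean correct RT = 5475/11 = 497.7273 ms
Proportion correct = 11/14
IES = 497.7273 / (11/14) = 633.471 ms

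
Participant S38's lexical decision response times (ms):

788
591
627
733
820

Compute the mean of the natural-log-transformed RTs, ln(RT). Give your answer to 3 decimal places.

ln(RT): 6.6695, 6.3818, 6.4409, 6.5971, 6.7093
Σ ln(RT) = 32.7987
Mean = 32.7987/5 = 6.55974

6.560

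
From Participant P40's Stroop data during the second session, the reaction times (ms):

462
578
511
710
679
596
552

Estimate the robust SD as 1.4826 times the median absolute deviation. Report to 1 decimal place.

Sorted: 462, 511, 552, 578, 596, 679, 710 → median = 578
|x − 578| sorted: 0, 18, 26, 67, 101, 116, 132 → MAD = 67
Robust SD ≈ 1.4826 × 67 = 99.334

99.3 ms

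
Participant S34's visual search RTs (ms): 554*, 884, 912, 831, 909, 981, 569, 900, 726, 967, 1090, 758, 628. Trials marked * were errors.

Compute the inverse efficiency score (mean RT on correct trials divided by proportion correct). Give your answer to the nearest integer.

917 ms

Correct trials (n=12): 884, 912, 831, 909, 981, 569, 900, 726, 967, 1090, 758, 628
Mean correct RT = 10155/12 = 846.2500 ms
Proportion correct = 12/13
IES = 846.2500 / (12/13) = 916.771 ms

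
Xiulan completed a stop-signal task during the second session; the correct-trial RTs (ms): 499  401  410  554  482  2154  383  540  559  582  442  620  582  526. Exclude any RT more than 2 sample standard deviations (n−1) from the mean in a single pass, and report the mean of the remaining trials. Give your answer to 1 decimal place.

506.2 ms

n = 14, ΣRT = 8734, M = 623.857
Σ(x−M)² = 2592747.71; s = √(2592747.71/13) = 446.589
Cutoffs: 623.857 ± 2·446.589 → [-269.3, 1517.0]
Outside: 2154 → excluded.
Retained (n=13): Σ = 6580, mean = 6580/13 = 506.154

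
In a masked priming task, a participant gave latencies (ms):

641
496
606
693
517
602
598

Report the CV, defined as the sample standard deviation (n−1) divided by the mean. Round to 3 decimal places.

0.115

n = 7, Σ = 4153, M = 593.2857
Σ(x−M)² = 27763.429; s = √(27763.429/6) = 68.0238
CV = 68.0238 / 593.2857 = 0.11466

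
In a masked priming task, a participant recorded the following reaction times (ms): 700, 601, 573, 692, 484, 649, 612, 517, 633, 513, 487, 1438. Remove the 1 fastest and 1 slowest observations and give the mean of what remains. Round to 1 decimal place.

597.7 ms

Sorted: 484, 487, 513, 517, 573, 601, 612, 633, 649, 692, 700, 1438
Drop lowest 1 (484) and highest 1 (1438)
Remaining (n=10): Σ = 5977, mean = 5977/10 = 597.700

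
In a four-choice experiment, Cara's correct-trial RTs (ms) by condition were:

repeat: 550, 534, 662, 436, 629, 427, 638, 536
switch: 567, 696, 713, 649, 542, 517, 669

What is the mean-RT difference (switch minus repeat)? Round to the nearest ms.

70 ms

M(repeat) = 4412/8 = 551.500
M(switch) = 4353/7 = 621.857
Difference = 621.857 − 551.500 = 70.357 ms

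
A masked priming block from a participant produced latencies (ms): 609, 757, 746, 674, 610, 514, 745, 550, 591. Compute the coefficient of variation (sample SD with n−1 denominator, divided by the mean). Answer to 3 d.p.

n = 9, Σ = 5796, M = 644.0000
Σ(x−M)² = 65200.000; s = √(65200.000/8) = 90.2774
CV = 90.2774 / 644.0000 = 0.14018

0.140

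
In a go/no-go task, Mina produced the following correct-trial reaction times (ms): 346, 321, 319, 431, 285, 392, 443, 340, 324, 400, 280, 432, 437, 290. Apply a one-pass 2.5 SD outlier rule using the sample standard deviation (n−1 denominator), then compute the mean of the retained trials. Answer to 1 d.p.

n = 14, ΣRT = 5040, M = 360.000
Σ(x−M)² = 47686.00; s = √(47686.00/13) = 60.565
Cutoffs: 360.000 ± 2.5·60.565 → [208.6, 511.4]
No RTs fall outside the cutoffs; all 14 retained. Mean = 5040/14 = 360.000

360.0 ms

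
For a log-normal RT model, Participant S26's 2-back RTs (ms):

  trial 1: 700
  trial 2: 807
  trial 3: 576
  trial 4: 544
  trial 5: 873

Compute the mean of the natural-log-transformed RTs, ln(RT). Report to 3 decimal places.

ln(RT): 6.5511, 6.6933, 6.3561, 6.2989, 6.7719
Σ ln(RT) = 32.6714
Mean = 32.6714/5 = 6.53428

6.534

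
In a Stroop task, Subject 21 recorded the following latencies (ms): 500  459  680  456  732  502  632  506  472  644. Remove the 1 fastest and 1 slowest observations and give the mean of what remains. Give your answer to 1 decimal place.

549.4 ms

Sorted: 456, 459, 472, 500, 502, 506, 632, 644, 680, 732
Drop lowest 1 (456) and highest 1 (732)
Remaining (n=8): Σ = 4395, mean = 4395/8 = 549.375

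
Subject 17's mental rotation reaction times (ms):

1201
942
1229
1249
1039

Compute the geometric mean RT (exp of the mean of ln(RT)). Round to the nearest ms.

ln(RT): 7.0909, 6.8480, 7.1140, 7.1301, 6.9460
Mean ln(RT) = 35.1290/5 = 7.02580
Geometric mean = exp(7.02580) = 1125.29 ms

1125 ms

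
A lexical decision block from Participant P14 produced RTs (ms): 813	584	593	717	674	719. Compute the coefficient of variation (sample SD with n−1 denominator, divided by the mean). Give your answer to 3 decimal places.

0.126

n = 6, Σ = 4100, M = 683.3333
Σ(x−M)² = 37333.333; s = √(37333.333/5) = 86.4099
CV = 86.4099 / 683.3333 = 0.12645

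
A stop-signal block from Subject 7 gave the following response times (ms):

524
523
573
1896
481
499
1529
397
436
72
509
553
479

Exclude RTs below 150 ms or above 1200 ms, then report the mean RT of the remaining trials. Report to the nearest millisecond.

Excluded: 72, 1529, 1896
Retained (n=10): Σ = 4974
Mean = 4974/10 = 497.4000

497 ms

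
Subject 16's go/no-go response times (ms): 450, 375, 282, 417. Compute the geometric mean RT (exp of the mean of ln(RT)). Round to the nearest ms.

ln(RT): 6.1092, 5.9269, 5.6419, 6.0331
Mean ln(RT) = 23.7112/4 = 5.92779
Geometric mean = exp(5.92779) = 375.32 ms

375 ms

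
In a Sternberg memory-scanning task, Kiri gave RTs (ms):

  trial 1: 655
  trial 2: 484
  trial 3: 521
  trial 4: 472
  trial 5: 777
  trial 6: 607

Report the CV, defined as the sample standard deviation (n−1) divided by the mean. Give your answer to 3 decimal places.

n = 6, Σ = 3516, M = 586.0000
Σ(x−M)² = 69308.000; s = √(69308.000/5) = 117.7353
CV = 117.7353 / 586.0000 = 0.20091

0.201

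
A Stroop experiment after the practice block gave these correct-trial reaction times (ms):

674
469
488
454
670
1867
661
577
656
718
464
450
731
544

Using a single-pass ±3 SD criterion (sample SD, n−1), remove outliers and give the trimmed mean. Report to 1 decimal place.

n = 14, ΣRT = 9423, M = 673.071
Σ(x−M)² = 1674536.93; s = √(1674536.93/13) = 358.902
Cutoffs: 673.071 ± 3·358.902 → [-403.6, 1749.8]
Outside: 1867 → excluded.
Retained (n=13): Σ = 7556, mean = 7556/13 = 581.231

581.2 ms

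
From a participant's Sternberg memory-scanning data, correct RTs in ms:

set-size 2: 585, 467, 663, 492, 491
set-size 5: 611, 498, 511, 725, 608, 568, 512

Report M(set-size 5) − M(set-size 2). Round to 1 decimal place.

36.5 ms

M(set-size 2) = 2698/5 = 539.600
M(set-size 5) = 4033/7 = 576.143
Difference = 576.143 − 539.600 = 36.543 ms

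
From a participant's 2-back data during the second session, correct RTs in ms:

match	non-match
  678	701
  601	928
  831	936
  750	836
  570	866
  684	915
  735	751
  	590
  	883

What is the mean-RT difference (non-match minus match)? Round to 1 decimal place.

M(match) = 4849/7 = 692.714
M(non-match) = 7406/9 = 822.889
Difference = 822.889 − 692.714 = 130.175 ms

130.2 ms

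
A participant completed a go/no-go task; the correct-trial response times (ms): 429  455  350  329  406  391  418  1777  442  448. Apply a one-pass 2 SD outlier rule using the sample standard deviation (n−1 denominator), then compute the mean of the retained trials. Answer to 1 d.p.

n = 10, ΣRT = 5445, M = 544.500
Σ(x−M)² = 1703242.50; s = √(1703242.50/9) = 435.028
Cutoffs: 544.500 ± 2·435.028 → [-325.6, 1414.6]
Outside: 1777 → excluded.
Retained (n=9): Σ = 3668, mean = 3668/9 = 407.556

407.6 ms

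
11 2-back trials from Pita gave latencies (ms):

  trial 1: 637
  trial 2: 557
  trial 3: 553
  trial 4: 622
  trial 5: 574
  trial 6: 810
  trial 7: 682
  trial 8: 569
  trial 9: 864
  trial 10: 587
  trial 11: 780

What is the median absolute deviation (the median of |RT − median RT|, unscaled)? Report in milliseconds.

Sorted: 553, 557, 569, 574, 587, 622, 637, 682, 780, 810, 864 → median = 622
|x − 622|: 15, 65, 69, 0, 48, 188, 60, 53, 242, 35, 158
Sorted deviations: 0, 15, 35, 48, 53, 60, 65, 69, 158, 188, 242 → MAD = 60

60 ms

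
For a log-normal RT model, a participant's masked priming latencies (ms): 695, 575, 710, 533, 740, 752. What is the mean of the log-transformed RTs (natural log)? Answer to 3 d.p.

6.495

ln(RT): 6.5439, 6.3544, 6.5653, 6.2785, 6.6067, 6.6227
Σ ln(RT) = 38.9715
Mean = 38.9715/6 = 6.49524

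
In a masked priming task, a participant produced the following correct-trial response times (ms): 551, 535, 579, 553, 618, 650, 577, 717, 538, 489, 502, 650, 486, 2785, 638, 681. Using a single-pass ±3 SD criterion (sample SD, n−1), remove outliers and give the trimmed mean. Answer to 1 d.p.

584.3 ms

n = 16, ΣRT = 11549, M = 721.812
Σ(x−M)² = 4612400.44; s = √(4612400.44/15) = 554.521
Cutoffs: 721.812 ± 3·554.521 → [-941.8, 2385.4]
Outside: 2785 → excluded.
Retained (n=15): Σ = 8764, mean = 8764/15 = 584.267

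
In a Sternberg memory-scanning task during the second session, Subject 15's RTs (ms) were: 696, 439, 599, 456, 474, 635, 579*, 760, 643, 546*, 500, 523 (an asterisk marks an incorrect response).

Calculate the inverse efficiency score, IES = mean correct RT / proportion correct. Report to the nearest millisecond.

Correct trials (n=10): 696, 439, 599, 456, 474, 635, 760, 643, 500, 523
Mean correct RT = 5725/10 = 572.5000 ms
Proportion correct = 10/12
IES = 572.5000 / (10/12) = 687.000 ms

687 ms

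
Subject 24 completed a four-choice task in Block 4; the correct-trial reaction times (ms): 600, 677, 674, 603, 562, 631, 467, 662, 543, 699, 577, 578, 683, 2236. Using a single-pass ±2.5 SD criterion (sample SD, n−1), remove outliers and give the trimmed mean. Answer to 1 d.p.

n = 14, ΣRT = 10192, M = 728.000
Σ(x−M)² = 2503424.00; s = √(2503424.00/13) = 438.829
Cutoffs: 728.000 ± 2.5·438.829 → [-369.1, 1825.1]
Outside: 2236 → excluded.
Retained (n=13): Σ = 7956, mean = 7956/13 = 612.000

612.0 ms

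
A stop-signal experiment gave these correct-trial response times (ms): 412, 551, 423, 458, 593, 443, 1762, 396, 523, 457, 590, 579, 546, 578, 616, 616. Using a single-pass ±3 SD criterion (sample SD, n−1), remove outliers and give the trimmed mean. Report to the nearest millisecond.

519 ms

n = 16, ΣRT = 9543, M = 596.438
Σ(x−M)² = 1536423.94; s = √(1536423.94/15) = 320.044
Cutoffs: 596.438 ± 3·320.044 → [-363.7, 1556.6]
Outside: 1762 → excluded.
Retained (n=15): Σ = 7781, mean = 7781/15 = 518.733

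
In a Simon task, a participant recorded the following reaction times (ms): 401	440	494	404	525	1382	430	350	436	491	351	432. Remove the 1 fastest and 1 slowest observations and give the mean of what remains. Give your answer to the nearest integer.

Sorted: 350, 351, 401, 404, 430, 432, 436, 440, 491, 494, 525, 1382
Drop lowest 1 (350) and highest 1 (1382)
Remaining (n=10): Σ = 4404, mean = 4404/10 = 440.400

440 ms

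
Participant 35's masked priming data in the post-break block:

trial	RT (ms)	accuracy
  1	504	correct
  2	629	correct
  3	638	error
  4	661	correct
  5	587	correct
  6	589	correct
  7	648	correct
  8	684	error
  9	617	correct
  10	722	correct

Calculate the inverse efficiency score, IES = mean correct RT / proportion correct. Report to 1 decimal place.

Correct trials (n=8): 504, 629, 661, 587, 589, 648, 617, 722
Mean correct RT = 4957/8 = 619.6250 ms
Proportion correct = 8/10
IES = 619.6250 / (8/10) = 774.531 ms

774.5 ms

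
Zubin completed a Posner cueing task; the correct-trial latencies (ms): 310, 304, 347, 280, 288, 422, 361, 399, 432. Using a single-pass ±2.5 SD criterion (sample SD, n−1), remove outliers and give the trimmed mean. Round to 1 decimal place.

n = 9, ΣRT = 3143, M = 349.222
Σ(x−M)² = 26893.56; s = √(26893.56/8) = 57.980
Cutoffs: 349.222 ± 2.5·57.980 → [204.3, 494.2]
No RTs fall outside the cutoffs; all 9 retained. Mean = 3143/9 = 349.222

349.2 ms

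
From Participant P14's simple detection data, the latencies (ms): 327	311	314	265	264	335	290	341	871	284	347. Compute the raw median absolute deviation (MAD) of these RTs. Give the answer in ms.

27 ms

Sorted: 264, 265, 284, 290, 311, 314, 327, 335, 341, 347, 871 → median = 314
|x − 314|: 13, 3, 0, 49, 50, 21, 24, 27, 557, 30, 33
Sorted deviations: 0, 3, 13, 21, 24, 27, 30, 33, 49, 50, 557 → MAD = 27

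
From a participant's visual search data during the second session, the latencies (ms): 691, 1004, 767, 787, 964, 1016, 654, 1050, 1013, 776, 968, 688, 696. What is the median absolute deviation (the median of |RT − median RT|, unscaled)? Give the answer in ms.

133 ms

Sorted: 654, 688, 691, 696, 767, 776, 787, 964, 968, 1004, 1013, 1016, 1050 → median = 787
|x − 787|: 96, 217, 20, 0, 177, 229, 133, 263, 226, 11, 181, 99, 91
Sorted deviations: 0, 11, 20, 91, 96, 99, 133, 177, 181, 217, 226, 229, 263 → MAD = 133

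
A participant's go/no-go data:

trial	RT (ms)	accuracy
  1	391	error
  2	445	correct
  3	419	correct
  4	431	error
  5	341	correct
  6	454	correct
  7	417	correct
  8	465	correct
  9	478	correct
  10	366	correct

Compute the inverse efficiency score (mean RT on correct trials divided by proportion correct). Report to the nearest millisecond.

529 ms

Correct trials (n=8): 445, 419, 341, 454, 417, 465, 478, 366
Mean correct RT = 3385/8 = 423.1250 ms
Proportion correct = 8/10
IES = 423.1250 / (8/10) = 528.906 ms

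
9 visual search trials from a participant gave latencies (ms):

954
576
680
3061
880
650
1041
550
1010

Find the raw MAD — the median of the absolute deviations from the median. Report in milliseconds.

Sorted: 550, 576, 650, 680, 880, 954, 1010, 1041, 3061 → median = 880
|x − 880|: 74, 304, 200, 2181, 0, 230, 161, 330, 130
Sorted deviations: 0, 74, 130, 161, 200, 230, 304, 330, 2181 → MAD = 200

200 ms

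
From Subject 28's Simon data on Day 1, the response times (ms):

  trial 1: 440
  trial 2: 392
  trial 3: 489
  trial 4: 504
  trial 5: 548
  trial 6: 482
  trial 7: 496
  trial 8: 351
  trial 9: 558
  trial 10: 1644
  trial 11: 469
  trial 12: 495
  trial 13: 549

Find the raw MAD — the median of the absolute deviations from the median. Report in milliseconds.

53 ms

Sorted: 351, 392, 440, 469, 482, 489, 495, 496, 504, 548, 549, 558, 1644 → median = 495
|x − 495|: 55, 103, 6, 9, 53, 13, 1, 144, 63, 1149, 26, 0, 54
Sorted deviations: 0, 1, 6, 9, 13, 26, 53, 54, 55, 63, 103, 144, 1149 → MAD = 53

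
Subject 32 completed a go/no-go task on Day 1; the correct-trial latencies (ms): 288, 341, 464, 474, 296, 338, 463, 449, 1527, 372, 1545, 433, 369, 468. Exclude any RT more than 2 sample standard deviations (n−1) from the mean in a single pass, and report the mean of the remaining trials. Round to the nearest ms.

396 ms

n = 14, ΣRT = 7827, M = 559.071
Σ(x−M)² = 2280986.93; s = √(2280986.93/13) = 418.880
Cutoffs: 559.071 ± 2·418.880 → [-278.7, 1396.8]
Outside: 1527, 1545 → excluded.
Retained (n=12): Σ = 4755, mean = 4755/12 = 396.250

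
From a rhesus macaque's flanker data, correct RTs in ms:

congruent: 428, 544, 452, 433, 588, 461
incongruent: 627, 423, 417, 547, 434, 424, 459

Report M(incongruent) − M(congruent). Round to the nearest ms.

-8 ms

M(congruent) = 2906/6 = 484.333
M(incongruent) = 3331/7 = 475.857
Difference = 475.857 − 484.333 = -8.476 ms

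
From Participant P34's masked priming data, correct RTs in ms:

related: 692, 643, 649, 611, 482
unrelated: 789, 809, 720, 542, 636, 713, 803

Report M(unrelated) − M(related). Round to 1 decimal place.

M(related) = 3077/5 = 615.400
M(unrelated) = 5012/7 = 716.000
Difference = 716.000 − 615.400 = 100.600 ms

100.6 ms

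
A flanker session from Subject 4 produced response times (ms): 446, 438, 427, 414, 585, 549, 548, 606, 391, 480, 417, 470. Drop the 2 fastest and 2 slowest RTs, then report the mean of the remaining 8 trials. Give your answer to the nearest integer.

472 ms

Sorted: 391, 414, 417, 427, 438, 446, 470, 480, 548, 549, 585, 606
Drop lowest 2 (391, 414) and highest 2 (585, 606)
Remaining (n=8): Σ = 3775, mean = 3775/8 = 471.875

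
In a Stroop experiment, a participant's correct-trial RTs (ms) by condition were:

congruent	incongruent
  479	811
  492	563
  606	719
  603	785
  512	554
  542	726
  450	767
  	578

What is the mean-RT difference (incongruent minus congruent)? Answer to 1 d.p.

M(congruent) = 3684/7 = 526.286
M(incongruent) = 5503/8 = 687.875
Difference = 687.875 − 526.286 = 161.589 ms

161.6 ms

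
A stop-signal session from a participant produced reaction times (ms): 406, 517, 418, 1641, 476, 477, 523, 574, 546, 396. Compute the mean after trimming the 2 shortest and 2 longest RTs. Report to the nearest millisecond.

Sorted: 396, 406, 418, 476, 477, 517, 523, 546, 574, 1641
Drop lowest 2 (396, 406) and highest 2 (574, 1641)
Remaining (n=6): Σ = 2957, mean = 2957/6 = 492.833

493 ms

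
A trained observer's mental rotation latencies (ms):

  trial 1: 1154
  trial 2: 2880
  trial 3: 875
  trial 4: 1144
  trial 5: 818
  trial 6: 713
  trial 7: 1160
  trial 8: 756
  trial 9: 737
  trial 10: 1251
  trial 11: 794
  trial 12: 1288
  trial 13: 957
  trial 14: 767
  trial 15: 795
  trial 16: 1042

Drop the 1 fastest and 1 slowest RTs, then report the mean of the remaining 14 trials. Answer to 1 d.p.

Sorted: 713, 737, 756, 767, 794, 795, 818, 875, 957, 1042, 1144, 1154, 1160, 1251, 1288, 2880
Drop lowest 1 (713) and highest 1 (2880)
Remaining (n=14): Σ = 13538, mean = 13538/14 = 967.000

967.0 ms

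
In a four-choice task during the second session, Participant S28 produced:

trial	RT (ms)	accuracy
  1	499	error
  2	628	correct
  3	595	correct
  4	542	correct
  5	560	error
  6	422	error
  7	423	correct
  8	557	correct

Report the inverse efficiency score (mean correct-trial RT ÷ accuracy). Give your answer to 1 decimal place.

878.4 ms

Correct trials (n=5): 628, 595, 542, 423, 557
Mean correct RT = 2745/5 = 549.0000 ms
Proportion correct = 5/8
IES = 549.0000 / (5/8) = 878.400 ms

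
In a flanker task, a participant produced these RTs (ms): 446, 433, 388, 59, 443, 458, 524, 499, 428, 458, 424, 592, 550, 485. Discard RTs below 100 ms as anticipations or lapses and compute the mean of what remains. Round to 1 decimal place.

Excluded: 59
Retained (n=13): Σ = 6128
Mean = 6128/13 = 471.3846

471.4 ms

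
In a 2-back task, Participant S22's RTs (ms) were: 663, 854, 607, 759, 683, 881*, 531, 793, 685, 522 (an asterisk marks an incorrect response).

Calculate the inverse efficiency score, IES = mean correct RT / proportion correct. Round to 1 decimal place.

752.7 ms

Correct trials (n=9): 663, 854, 607, 759, 683, 531, 793, 685, 522
Mean correct RT = 6097/9 = 677.4444 ms
Proportion correct = 9/10
IES = 677.4444 / (9/10) = 752.716 ms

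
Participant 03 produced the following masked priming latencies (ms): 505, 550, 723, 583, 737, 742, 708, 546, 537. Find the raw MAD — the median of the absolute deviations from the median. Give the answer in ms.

Sorted: 505, 537, 546, 550, 583, 708, 723, 737, 742 → median = 583
|x − 583|: 78, 33, 140, 0, 154, 159, 125, 37, 46
Sorted deviations: 0, 33, 37, 46, 78, 125, 140, 154, 159 → MAD = 78

78 ms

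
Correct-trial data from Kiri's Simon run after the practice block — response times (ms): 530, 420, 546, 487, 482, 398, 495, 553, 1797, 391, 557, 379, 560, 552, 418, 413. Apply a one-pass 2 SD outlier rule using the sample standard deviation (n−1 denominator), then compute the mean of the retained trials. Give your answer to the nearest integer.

n = 16, ΣRT = 8978, M = 561.125
Σ(x−M)² = 1695943.75; s = √(1695943.75/15) = 336.248
Cutoffs: 561.125 ± 2·336.248 → [-111.4, 1233.6]
Outside: 1797 → excluded.
Retained (n=15): Σ = 7181, mean = 7181/15 = 478.733

479 ms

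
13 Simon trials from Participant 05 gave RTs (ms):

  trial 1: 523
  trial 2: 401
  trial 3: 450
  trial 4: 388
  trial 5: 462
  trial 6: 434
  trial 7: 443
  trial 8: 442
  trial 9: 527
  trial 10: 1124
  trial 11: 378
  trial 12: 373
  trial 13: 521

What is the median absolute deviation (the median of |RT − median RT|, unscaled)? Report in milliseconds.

55 ms

Sorted: 373, 378, 388, 401, 434, 442, 443, 450, 462, 521, 523, 527, 1124 → median = 443
|x − 443|: 80, 42, 7, 55, 19, 9, 0, 1, 84, 681, 65, 70, 78
Sorted deviations: 0, 1, 7, 9, 19, 42, 55, 65, 70, 78, 80, 84, 681 → MAD = 55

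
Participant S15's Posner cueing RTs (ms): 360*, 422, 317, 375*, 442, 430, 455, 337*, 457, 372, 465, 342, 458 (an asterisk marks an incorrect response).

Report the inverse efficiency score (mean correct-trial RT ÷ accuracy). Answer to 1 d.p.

540.8 ms

Correct trials (n=10): 422, 317, 442, 430, 455, 457, 372, 465, 342, 458
Mean correct RT = 4160/10 = 416.0000 ms
Proportion correct = 10/13
IES = 416.0000 / (10/13) = 540.800 ms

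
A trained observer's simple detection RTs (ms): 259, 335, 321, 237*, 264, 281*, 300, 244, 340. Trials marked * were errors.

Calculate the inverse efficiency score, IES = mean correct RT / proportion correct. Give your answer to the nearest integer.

Correct trials (n=7): 259, 335, 321, 264, 300, 244, 340
Mean correct RT = 2063/7 = 294.7143 ms
Proportion correct = 7/9
IES = 294.7143 / (7/9) = 378.918 ms

379 ms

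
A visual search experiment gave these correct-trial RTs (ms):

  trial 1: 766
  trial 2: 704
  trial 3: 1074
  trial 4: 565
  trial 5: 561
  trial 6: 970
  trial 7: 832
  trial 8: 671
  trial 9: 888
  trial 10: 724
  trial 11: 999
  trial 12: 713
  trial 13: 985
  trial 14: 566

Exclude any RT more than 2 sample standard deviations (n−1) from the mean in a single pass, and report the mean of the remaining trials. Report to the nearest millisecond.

n = 14, ΣRT = 11018, M = 787.000
Σ(x−M)² = 391664.00; s = √(391664.00/13) = 173.574
Cutoffs: 787.000 ± 2·173.574 → [439.9, 1134.1]
No RTs fall outside the cutoffs; all 14 retained. Mean = 11018/14 = 787.000

787 ms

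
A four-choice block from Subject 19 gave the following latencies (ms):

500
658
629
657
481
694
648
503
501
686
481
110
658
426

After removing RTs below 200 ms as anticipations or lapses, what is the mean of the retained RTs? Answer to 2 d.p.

Excluded: 110
Retained (n=13): Σ = 7522
Mean = 7522/13 = 578.6154

578.62 ms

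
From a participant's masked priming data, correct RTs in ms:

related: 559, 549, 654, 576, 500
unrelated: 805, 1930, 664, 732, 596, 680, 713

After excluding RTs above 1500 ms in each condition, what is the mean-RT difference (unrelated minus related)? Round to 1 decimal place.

unrelated: exclude 1930
M(related) = 2838/5 = 567.600
M(unrelated) = 4190/6 = 698.333
Difference = 698.333 − 567.600 = 130.733 ms

130.7 ms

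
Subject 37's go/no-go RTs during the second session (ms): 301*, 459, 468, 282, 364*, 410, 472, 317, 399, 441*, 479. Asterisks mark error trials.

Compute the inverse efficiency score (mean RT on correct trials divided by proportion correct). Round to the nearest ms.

Correct trials (n=8): 459, 468, 282, 410, 472, 317, 399, 479
Mean correct RT = 3286/8 = 410.7500 ms
Proportion correct = 8/11
IES = 410.7500 / (8/11) = 564.781 ms

565 ms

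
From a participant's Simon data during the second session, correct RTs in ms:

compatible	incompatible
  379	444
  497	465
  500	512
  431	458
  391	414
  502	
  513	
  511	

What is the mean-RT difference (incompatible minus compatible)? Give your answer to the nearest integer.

-7 ms

M(compatible) = 3724/8 = 465.500
M(incompatible) = 2293/5 = 458.600
Difference = 458.600 − 465.500 = -6.900 ms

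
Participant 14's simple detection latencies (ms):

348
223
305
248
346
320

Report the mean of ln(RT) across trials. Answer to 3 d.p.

ln(RT): 5.8522, 5.4072, 5.7203, 5.5134, 5.8464, 5.7683
Σ ln(RT) = 34.1079
Mean = 34.1079/6 = 5.68465

5.685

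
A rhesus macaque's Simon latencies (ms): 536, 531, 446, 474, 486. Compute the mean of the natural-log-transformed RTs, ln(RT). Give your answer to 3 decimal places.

6.201

ln(RT): 6.2841, 6.2748, 6.1003, 6.1612, 6.1862
Σ ln(RT) = 31.0066
Mean = 31.0066/5 = 6.20133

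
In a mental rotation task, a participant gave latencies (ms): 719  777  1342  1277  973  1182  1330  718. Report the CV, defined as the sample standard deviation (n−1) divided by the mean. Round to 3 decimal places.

n = 8, Σ = 8318, M = 1039.7500
Σ(x−M)² = 532019.500; s = √(532019.500/7) = 275.6860
CV = 275.6860 / 1039.7500 = 0.26515

0.265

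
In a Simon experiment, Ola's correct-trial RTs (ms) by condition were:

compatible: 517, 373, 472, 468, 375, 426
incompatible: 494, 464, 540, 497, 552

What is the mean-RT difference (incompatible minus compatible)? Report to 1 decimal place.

M(compatible) = 2631/6 = 438.500
M(incompatible) = 2547/5 = 509.400
Difference = 509.400 − 438.500 = 70.900 ms

70.9 ms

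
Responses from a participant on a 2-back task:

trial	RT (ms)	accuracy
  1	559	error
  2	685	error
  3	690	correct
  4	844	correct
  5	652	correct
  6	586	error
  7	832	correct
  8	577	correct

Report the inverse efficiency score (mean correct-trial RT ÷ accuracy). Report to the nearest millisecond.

1150 ms

Correct trials (n=5): 690, 844, 652, 832, 577
Mean correct RT = 3595/5 = 719.0000 ms
Proportion correct = 5/8
IES = 719.0000 / (5/8) = 1150.400 ms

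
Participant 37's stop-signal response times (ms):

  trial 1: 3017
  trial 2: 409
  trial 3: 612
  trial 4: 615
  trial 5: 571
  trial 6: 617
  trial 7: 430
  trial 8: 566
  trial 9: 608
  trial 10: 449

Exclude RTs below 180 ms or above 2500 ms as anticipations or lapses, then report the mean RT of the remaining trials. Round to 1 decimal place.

Excluded: 3017
Retained (n=9): Σ = 4877
Mean = 4877/9 = 541.8889

541.9 ms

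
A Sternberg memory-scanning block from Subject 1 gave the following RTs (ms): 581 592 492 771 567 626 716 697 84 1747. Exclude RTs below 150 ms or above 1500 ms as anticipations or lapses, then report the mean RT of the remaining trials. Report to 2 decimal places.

630.25 ms

Excluded: 84, 1747
Retained (n=8): Σ = 5042
Mean = 5042/8 = 630.2500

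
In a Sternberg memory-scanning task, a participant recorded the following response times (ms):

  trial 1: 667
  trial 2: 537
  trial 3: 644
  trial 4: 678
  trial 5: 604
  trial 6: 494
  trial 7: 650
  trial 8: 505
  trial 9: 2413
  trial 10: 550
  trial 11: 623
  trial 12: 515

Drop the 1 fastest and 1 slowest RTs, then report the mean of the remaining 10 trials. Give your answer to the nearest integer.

Sorted: 494, 505, 515, 537, 550, 604, 623, 644, 650, 667, 678, 2413
Drop lowest 1 (494) and highest 1 (2413)
Remaining (n=10): Σ = 5973, mean = 5973/10 = 597.300

597 ms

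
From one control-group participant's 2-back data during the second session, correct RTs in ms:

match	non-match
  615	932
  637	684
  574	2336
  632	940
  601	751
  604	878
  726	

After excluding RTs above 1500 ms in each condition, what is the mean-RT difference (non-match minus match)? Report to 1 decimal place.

non-match: exclude 2336
M(match) = 4389/7 = 627.000
M(non-match) = 4185/5 = 837.000
Difference = 837.000 − 627.000 = 210.000 ms

210.0 ms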